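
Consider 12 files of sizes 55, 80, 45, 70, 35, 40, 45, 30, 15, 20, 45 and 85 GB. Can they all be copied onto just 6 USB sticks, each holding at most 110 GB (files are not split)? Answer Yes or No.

Yes

A valid assignment using 6 USB sticks:
  USB stick 1: 85 + 20 = 105
  USB stick 2: 80 + 30 = 110
  USB stick 3: 70 + 40 = 110
  USB stick 4: 55 + 45 = 100
  USB stick 5: 45 + 45 + 15 = 105
  USB stick 6: 35 = 35
Every load is within 110 GB, so 6 USB sticks suffice.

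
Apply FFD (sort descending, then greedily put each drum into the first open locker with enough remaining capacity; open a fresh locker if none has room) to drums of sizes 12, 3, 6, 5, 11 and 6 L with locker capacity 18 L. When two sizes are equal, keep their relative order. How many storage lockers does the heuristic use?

3

Sorted descending: 12, 11, 6, 6, 5, 3.
  12 → locker 1 (new)  [load 12/18]
  11 → locker 2 (new)  [load 11/18]
  6 → locker 1  [load 18/18]
  6 → locker 2  [load 17/18]
  5 → locker 3 (new)  [load 5/18]
  3 → locker 3  [load 8/18]
3 storage lockers opened.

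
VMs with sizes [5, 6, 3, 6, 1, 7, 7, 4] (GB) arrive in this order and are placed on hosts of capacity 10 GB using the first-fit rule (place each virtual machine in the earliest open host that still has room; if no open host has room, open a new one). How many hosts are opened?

  5 → host 1 (new)  [load 5/10]
  6 → host 2 (new)  [load 6/10]
  3 → host 1  [load 8/10]
  6 → host 3 (new)  [load 6/10]
  1 → host 1  [load 9/10]
  7 → host 4 (new)  [load 7/10]
  7 → host 5 (new)  [load 7/10]
  4 → host 2  [load 10/10]
5 hosts opened.

5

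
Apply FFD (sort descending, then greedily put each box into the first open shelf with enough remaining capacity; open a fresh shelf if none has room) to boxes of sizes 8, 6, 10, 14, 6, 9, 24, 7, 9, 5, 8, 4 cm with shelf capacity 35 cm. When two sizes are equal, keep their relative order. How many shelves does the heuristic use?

4

Sorted descending: 24, 14, 10, 9, 9, 8, 8, 7, 6, 6, 5, 4.
  24 → shelf 1 (new)  [load 24/35]
  14 → shelf 2 (new)  [load 14/35]
  10 → shelf 1  [load 34/35]
  9 → shelf 2  [load 23/35]
  9 → shelf 2  [load 32/35]
  8 → shelf 3 (new)  [load 8/35]
  8 → shelf 3  [load 16/35]
  7 → shelf 3  [load 23/35]
  6 → shelf 3  [load 29/35]
  6 → shelf 3  [load 35/35]
  5 → shelf 4 (new)  [load 5/35]
  4 → shelf 4  [load 9/35]
4 shelves opened.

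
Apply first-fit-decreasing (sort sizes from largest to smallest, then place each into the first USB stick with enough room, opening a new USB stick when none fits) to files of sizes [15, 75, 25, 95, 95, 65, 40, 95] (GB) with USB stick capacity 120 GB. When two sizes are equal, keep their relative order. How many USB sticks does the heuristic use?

Sorted descending: 95, 95, 95, 75, 65, 40, 25, 15.
  95 → USB stick 1 (new)  [load 95/120]
  95 → USB stick 2 (new)  [load 95/120]
  95 → USB stick 3 (new)  [load 95/120]
  75 → USB stick 4 (new)  [load 75/120]
  65 → USB stick 5 (new)  [load 65/120]
  40 → USB stick 4  [load 115/120]
  25 → USB stick 1  [load 120/120]
  15 → USB stick 2  [load 110/120]
5 USB sticks opened.

5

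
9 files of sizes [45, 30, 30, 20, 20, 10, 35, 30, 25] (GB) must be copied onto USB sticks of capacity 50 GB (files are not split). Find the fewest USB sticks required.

Total = 45 + 35 + 30 + 30 + 30 + 25 + 20 + 20 + 10 = 245 GB.
Lower bound: ⌈245/50⌉ = 5 USB sticks.
A packing using 6 USB sticks:
  USB stick 1: 45 = 45
  USB stick 2: 35 + 10 = 45
  USB stick 3: 30 + 20 = 50
  USB stick 4: 30 + 20 = 50
  USB stick 5: 30 = 30
  USB stick 6: 25 = 25
No arrangement into 5 USB sticks stays within capacity, so 6 is optimal.

6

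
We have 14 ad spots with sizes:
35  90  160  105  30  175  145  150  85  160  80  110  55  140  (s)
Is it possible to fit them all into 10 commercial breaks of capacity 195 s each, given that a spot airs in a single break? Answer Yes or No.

A valid assignment using 9 commercial breaks:
  break 1: 175 = 175
  break 2: 160 + 35 = 195
  break 3: 160 + 30 = 190
  break 4: 150 = 150
  break 5: 145 = 145
  break 6: 140 + 55 = 195
  break 7: 110 + 85 = 195
  break 8: 105 + 90 = 195
  break 9: 80 = 80
That uses only 9 ≤ 10, so 10 commercial breaks are enough.

Yes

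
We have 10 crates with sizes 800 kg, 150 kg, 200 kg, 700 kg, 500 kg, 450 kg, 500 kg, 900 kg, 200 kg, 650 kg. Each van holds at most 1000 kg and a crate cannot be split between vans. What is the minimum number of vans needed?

Total = 900 + 800 + 700 + 650 + 500 + 500 + 450 + 200 + 200 + 150 = 5050 kg.
Lower bound: ⌈5050/1000⌉ = 6 vans.
A packing using 6 vans:
  van 1: 900 = 900
  van 2: 800 + 200 = 1000
  van 3: 700 + 200 = 900
  van 4: 650 + 150 = 800
  van 5: 500 + 500 = 1000
  van 6: 450 = 450
This matches the lower bound, so 6 is optimal.

6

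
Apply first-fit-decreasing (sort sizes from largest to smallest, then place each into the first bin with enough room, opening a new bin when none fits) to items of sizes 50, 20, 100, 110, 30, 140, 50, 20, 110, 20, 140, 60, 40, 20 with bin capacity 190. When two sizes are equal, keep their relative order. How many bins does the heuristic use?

5

Sorted descending: 140, 140, 110, 110, 100, 60, 50, 50, 40, 30, 20, 20, 20, 20.
  140 → bin 1 (new)  [load 140/190]
  140 → bin 2 (new)  [load 140/190]
  110 → bin 3 (new)  [load 110/190]
  110 → bin 4 (new)  [load 110/190]
  100 → bin 5 (new)  [load 100/190]
  60 → bin 3  [load 170/190]
  50 → bin 1  [load 190/190]
  50 → bin 2  [load 190/190]
  40 → bin 4  [load 150/190]
  30 → bin 4  [load 180/190]
  20 → bin 3  [load 190/190]
  20 → bin 5  [load 120/190]
  20 → bin 5  [load 140/190]
  20 → bin 5  [load 160/190]
5 bins opened.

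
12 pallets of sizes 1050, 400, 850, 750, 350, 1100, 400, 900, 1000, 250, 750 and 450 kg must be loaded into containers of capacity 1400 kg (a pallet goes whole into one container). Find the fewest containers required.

Total = 1100 + 1050 + 1000 + 900 + 850 + 750 + 750 + 450 + 400 + 400 + 350 + 250 = 8250 kg.
Lower bound: ⌈8250/1400⌉ = 6 containers.
Also, 7 pallets each exceed 700 kg, and no two of those can share a container, so at least 7 containers are needed.
A packing using 7 containers:
  container 1: 1100 + 250 = 1350
  container 2: 1050 + 350 = 1400
  container 3: 1000 + 400 = 1400
  container 4: 900 + 450 = 1350
  container 5: 850 + 400 = 1250
  container 6: 750 = 750
  container 7: 750 = 750
This matches the lower bound, so 7 is optimal.

7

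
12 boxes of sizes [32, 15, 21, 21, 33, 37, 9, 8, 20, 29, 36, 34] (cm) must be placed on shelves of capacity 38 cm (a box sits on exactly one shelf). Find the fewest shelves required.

Total = 37 + 36 + 34 + 33 + 32 + 29 + 21 + 21 + 20 + 15 + 9 + 8 = 295 cm.
Lower bound: ⌈295/38⌉ = 8 shelves.
Also, 9 boxes each exceed 19 cm, and no two of those can share a shelf, so at least 9 shelves are needed.
A packing using 9 shelves:
  shelf 1: 37 = 37
  shelf 2: 36 = 36
  shelf 3: 34 = 34
  shelf 4: 33 = 33
  shelf 5: 32 = 32
  shelf 6: 29 + 9 = 38
  shelf 7: 21 + 15 = 36
  shelf 8: 21 + 8 = 29
  shelf 9: 20 = 20
This matches the lower bound, so 9 is optimal.

9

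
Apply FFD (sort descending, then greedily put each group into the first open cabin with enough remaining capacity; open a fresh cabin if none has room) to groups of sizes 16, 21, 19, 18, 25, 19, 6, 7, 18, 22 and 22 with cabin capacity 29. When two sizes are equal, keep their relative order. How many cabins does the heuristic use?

Sorted descending: 25, 22, 22, 21, 19, 19, 18, 18, 16, 7, 6.
  25 → cabin 1 (new)  [load 25/29]
  22 → cabin 2 (new)  [load 22/29]
  22 → cabin 3 (new)  [load 22/29]
  21 → cabin 4 (new)  [load 21/29]
  19 → cabin 5 (new)  [load 19/29]
  19 → cabin 6 (new)  [load 19/29]
  18 → cabin 7 (new)  [load 18/29]
  18 → cabin 8 (new)  [load 18/29]
  16 → cabin 9 (new)  [load 16/29]
  7 → cabin 2  [load 29/29]
  6 → cabin 3  [load 28/29]
9 cabins opened.

9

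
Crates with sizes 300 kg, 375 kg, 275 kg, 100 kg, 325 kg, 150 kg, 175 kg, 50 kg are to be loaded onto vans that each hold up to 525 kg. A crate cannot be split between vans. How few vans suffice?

Total = 375 + 325 + 300 + 275 + 175 + 150 + 100 + 50 = 1750 kg.
Lower bound: ⌈1750/525⌉ = 4 vans.
A packing using 4 vans:
  van 1: 375 + 150 = 525
  van 2: 325 + 175 = 500
  van 3: 300 + 100 + 50 = 450
  van 4: 275 = 275
This matches the lower bound, so 4 is optimal.

4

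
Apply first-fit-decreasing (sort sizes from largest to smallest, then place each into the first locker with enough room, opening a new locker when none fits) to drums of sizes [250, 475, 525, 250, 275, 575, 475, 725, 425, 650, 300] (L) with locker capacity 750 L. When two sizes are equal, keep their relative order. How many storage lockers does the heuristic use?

Sorted descending: 725, 650, 575, 525, 475, 475, 425, 300, 275, 250, 250.
  725 → locker 1 (new)  [load 725/750]
  650 → locker 2 (new)  [load 650/750]
  575 → locker 3 (new)  [load 575/750]
  525 → locker 4 (new)  [load 525/750]
  475 → locker 5 (new)  [load 475/750]
  475 → locker 6 (new)  [load 475/750]
  425 → locker 7 (new)  [load 425/750]
  300 → locker 7  [load 725/750]
  275 → locker 5  [load 750/750]
  250 → locker 6  [load 725/750]
  250 → locker 8 (new)  [load 250/750]
8 storage lockers opened.

8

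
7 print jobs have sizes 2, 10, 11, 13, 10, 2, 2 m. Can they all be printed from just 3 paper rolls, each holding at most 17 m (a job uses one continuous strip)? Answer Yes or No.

Total = 50 m; ⌈50/17⌉ = 3.
4 print jobs each exceed half the capacity and cannot share a roll, forcing at least 4 paper rolls.
At least 4 paper rolls are required, but only 3 are allowed.

No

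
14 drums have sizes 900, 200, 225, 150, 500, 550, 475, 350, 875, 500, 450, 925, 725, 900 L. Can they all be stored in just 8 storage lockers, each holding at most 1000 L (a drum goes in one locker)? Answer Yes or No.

Total = 7725 L; ⌈7725/1000⌉ = 8.
The bound of 8 does not rule out 8, but exhaustive search shows no assignment into 8 storage lockers of capacity 1000 L exists — the minimum is 9.

No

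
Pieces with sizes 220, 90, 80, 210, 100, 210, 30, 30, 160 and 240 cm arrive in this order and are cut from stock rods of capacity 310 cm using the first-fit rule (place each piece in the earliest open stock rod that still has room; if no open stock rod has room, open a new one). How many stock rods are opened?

5

  220 → stock rod 1 (new)  [load 220/310]
  90 → stock rod 1  [load 310/310]
  80 → stock rod 2 (new)  [load 80/310]
  210 → stock rod 2  [load 290/310]
  100 → stock rod 3 (new)  [load 100/310]
  210 → stock rod 3  [load 310/310]
  30 → stock rod 4 (new)  [load 30/310]
  30 → stock rod 4  [load 60/310]
  160 → stock rod 4  [load 220/310]
  240 → stock rod 5 (new)  [load 240/310]
5 stock rods opened.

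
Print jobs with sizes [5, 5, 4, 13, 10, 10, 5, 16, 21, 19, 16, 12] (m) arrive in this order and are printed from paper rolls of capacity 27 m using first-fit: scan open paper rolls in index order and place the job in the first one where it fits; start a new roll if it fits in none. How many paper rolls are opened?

  5 → roll 1 (new)  [load 5/27]
  5 → roll 1  [load 10/27]
  4 → roll 1  [load 14/27]
  13 → roll 1  [load 27/27]
  10 → roll 2 (new)  [load 10/27]
  10 → roll 2  [load 20/27]
  5 → roll 2  [load 25/27]
  16 → roll 3 (new)  [load 16/27]
  21 → roll 4 (new)  [load 21/27]
  19 → roll 5 (new)  [load 19/27]
  16 → roll 6 (new)  [load 16/27]
  12 → roll 7 (new)  [load 12/27]
7 paper rolls opened.

7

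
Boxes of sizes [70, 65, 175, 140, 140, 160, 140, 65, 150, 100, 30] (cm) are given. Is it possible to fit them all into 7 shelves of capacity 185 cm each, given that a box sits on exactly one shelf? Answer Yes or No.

Total = 1235 cm; ⌈1235/185⌉ = 7.
The bound of 7 does not rule out 7, but exhaustive search shows no assignment into 7 shelves of capacity 185 cm exists — the minimum is 8.

No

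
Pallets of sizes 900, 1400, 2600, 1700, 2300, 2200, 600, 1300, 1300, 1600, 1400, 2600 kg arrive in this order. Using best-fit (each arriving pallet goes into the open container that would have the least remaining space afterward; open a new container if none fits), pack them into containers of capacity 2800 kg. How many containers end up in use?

9

  900 → container 1 (new)  [load 900/2800]
  1400 → container 1  [load 2300/2800]
  2600 → container 2 (new)  [load 2600/2800]
  1700 → container 3 (new)  [load 1700/2800]
  2300 → container 4 (new)  [load 2300/2800]
  2200 → container 5 (new)  [load 2200/2800]
  600 → container 5  [load 2800/2800]
  1300 → container 6 (new)  [load 1300/2800]
  1300 → container 6  [load 2600/2800]
  1600 → container 7 (new)  [load 1600/2800]
  1400 → container 8 (new)  [load 1400/2800]
  2600 → container 9 (new)  [load 2600/2800]
9 containers opened.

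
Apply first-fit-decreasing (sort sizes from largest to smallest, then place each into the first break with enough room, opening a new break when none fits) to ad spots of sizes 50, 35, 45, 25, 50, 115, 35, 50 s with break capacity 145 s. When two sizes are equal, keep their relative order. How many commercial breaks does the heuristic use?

3

Sorted descending: 115, 50, 50, 50, 45, 35, 35, 25.
  115 → break 1 (new)  [load 115/145]
  50 → break 2 (new)  [load 50/145]
  50 → break 2  [load 100/145]
  50 → break 3 (new)  [load 50/145]
  45 → break 2  [load 145/145]
  35 → break 3  [load 85/145]
  35 → break 3  [load 120/145]
  25 → break 1  [load 140/145]
3 commercial breaks opened.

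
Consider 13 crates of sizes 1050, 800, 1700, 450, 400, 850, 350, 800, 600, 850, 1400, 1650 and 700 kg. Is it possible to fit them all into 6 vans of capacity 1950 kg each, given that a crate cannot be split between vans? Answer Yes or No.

Total = 11600 kg; ⌈11600/1950⌉ = 6.
The bound of 6 does not rule out 6, but exhaustive search shows no assignment into 6 vans of capacity 1950 kg exists — the minimum is 7.

No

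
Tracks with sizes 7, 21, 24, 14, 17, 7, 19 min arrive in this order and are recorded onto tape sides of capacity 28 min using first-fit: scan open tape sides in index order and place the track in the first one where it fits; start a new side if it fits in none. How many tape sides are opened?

5

  7 → side 1 (new)  [load 7/28]
  21 → side 1  [load 28/28]
  24 → side 2 (new)  [load 24/28]
  14 → side 3 (new)  [load 14/28]
  17 → side 4 (new)  [load 17/28]
  7 → side 3  [load 21/28]
  19 → side 5 (new)  [load 19/28]
5 tape sides opened.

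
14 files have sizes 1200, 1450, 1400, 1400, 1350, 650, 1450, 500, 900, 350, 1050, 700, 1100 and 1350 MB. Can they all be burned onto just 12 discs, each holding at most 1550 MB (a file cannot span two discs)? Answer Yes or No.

A valid assignment using 11 discs:
  disc 1: 1450 = 1450
  disc 2: 1450 = 1450
  disc 3: 1400 = 1400
  disc 4: 1400 = 1400
  disc 5: 1350 = 1350
  disc 6: 1350 = 1350
  disc 7: 1200 + 350 = 1550
  disc 8: 1100 = 1100
  disc 9: 1050 + 500 = 1550
  disc 10: 900 + 650 = 1550
  disc 11: 700 = 700
That uses only 11 ≤ 12, so 12 discs are enough.

Yes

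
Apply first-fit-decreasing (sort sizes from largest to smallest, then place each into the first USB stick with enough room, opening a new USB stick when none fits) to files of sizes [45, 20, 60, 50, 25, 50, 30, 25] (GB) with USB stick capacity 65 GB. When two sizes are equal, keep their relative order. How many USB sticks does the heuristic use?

Sorted descending: 60, 50, 50, 45, 30, 25, 25, 20.
  60 → USB stick 1 (new)  [load 60/65]
  50 → USB stick 2 (new)  [load 50/65]
  50 → USB stick 3 (new)  [load 50/65]
  45 → USB stick 4 (new)  [load 45/65]
  30 → USB stick 5 (new)  [load 30/65]
  25 → USB stick 5  [load 55/65]
  25 → USB stick 6 (new)  [load 25/65]
  20 → USB stick 4  [load 65/65]
6 USB sticks opened.

6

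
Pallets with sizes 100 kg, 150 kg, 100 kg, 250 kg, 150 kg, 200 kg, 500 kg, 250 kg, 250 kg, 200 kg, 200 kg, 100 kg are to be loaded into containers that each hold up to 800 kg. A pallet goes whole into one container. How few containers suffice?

Total = 500 + 250 + 250 + 250 + 200 + 200 + 200 + 150 + 150 + 100 + 100 + 100 = 2450 kg.
Lower bound: ⌈2450/800⌉ = 4 containers.
A packing using 4 containers:
  container 1: 500 + 250 = 750
  container 2: 250 + 250 + 200 + 100 = 800
  container 3: 200 + 200 + 150 + 150 + 100 = 800
  container 4: 100 = 100
This matches the lower bound, so 4 is optimal.

4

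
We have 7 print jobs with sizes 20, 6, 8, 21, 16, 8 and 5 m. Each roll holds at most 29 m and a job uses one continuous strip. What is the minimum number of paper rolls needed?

3

Total = 21 + 20 + 16 + 8 + 8 + 6 + 5 = 84 m.
Lower bound: ⌈84/29⌉ = 3 paper rolls.
A packing using 3 paper rolls:
  roll 1: 21 + 8 = 29
  roll 2: 20 + 8 = 28
  roll 3: 16 + 6 + 5 = 27
This matches the lower bound, so 3 is optimal.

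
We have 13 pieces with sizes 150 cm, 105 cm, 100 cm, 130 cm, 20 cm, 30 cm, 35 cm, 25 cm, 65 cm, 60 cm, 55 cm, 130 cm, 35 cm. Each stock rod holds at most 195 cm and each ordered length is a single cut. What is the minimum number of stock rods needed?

5

Total = 150 + 130 + 130 + 105 + 100 + 65 + 60 + 55 + 35 + 35 + 30 + 25 + 20 = 940 cm.
Lower bound: ⌈940/195⌉ = 5 stock rods.
A packing using 5 stock rods:
  stock rod 1: 150 + 35 = 185
  stock rod 2: 130 + 65 = 195
  stock rod 3: 130 + 60 = 190
  stock rod 4: 105 + 55 + 35 = 195
  stock rod 5: 100 + 30 + 25 + 20 = 175
This matches the lower bound, so 5 is optimal.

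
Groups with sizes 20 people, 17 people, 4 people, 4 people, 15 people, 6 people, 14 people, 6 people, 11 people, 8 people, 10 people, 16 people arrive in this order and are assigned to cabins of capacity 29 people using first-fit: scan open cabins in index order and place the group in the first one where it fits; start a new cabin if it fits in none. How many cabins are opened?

  20 → cabin 1 (new)  [load 20/29]
  17 → cabin 2 (new)  [load 17/29]
  4 → cabin 1  [load 24/29]
  4 → cabin 1  [load 28/29]
  15 → cabin 3 (new)  [load 15/29]
  6 → cabin 2  [load 23/29]
  14 → cabin 3  [load 29/29]
  6 → cabin 2  [load 29/29]
  11 → cabin 4 (new)  [load 11/29]
  8 → cabin 4  [load 19/29]
  10 → cabin 4  [load 29/29]
  16 → cabin 5 (new)  [load 16/29]
5 cabins opened.

5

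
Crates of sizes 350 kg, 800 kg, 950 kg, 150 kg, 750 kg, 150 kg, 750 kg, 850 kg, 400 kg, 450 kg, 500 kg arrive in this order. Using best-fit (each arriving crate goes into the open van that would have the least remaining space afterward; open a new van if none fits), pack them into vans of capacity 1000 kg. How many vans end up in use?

7

  350 → van 1 (new)  [load 350/1000]
  800 → van 2 (new)  [load 800/1000]
  950 → van 3 (new)  [load 950/1000]
  150 → van 2  [load 950/1000]
  750 → van 4 (new)  [load 750/1000]
  150 → van 4  [load 900/1000]
  750 → van 5 (new)  [load 750/1000]
  850 → van 6 (new)  [load 850/1000]
  400 → van 1  [load 750/1000]
  450 → van 7 (new)  [load 450/1000]
  500 → van 7  [load 950/1000]
7 vans opened.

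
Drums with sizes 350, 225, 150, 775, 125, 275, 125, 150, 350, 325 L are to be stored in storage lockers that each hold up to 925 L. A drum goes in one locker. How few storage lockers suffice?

Total = 775 + 350 + 350 + 325 + 275 + 225 + 150 + 150 + 125 + 125 = 2850 L.
Lower bound: ⌈2850/925⌉ = 4 storage lockers.
A packing using 4 storage lockers:
  locker 1: 775 + 150 = 925
  locker 2: 350 + 350 + 225 = 925
  locker 3: 325 + 275 + 150 + 125 = 875
  locker 4: 125 = 125
This matches the lower bound, so 4 is optimal.

4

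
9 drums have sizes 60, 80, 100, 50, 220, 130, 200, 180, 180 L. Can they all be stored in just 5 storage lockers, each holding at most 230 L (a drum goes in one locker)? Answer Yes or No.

Total = 1200 L; ⌈1200/230⌉ = 6.
At least 6 storage lockers are required, but only 5 are allowed.

No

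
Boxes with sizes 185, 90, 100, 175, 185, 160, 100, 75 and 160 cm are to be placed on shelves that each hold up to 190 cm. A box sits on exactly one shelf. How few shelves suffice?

7

Total = 185 + 185 + 175 + 160 + 160 + 100 + 100 + 90 + 75 = 1230 cm.
Lower bound: ⌈1230/190⌉ = 7 shelves.
A packing using 7 shelves:
  shelf 1: 185 = 185
  shelf 2: 185 = 185
  shelf 3: 175 = 175
  shelf 4: 160 = 160
  shelf 5: 160 = 160
  shelf 6: 100 + 90 = 190
  shelf 7: 100 + 75 = 175
This matches the lower bound, so 7 is optimal.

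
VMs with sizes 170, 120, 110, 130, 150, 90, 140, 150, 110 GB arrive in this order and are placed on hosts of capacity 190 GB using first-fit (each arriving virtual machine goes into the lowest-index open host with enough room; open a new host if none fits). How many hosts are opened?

9

  170 → host 1 (new)  [load 170/190]
  120 → host 2 (new)  [load 120/190]
  110 → host 3 (new)  [load 110/190]
  130 → host 4 (new)  [load 130/190]
  150 → host 5 (new)  [load 150/190]
  90 → host 6 (new)  [load 90/190]
  140 → host 7 (new)  [load 140/190]
  150 → host 8 (new)  [load 150/190]
  110 → host 9 (new)  [load 110/190]
9 hosts opened.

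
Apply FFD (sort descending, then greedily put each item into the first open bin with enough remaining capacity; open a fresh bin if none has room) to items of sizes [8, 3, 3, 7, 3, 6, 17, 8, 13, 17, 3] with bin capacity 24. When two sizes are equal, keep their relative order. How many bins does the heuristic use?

4

Sorted descending: 17, 17, 13, 8, 8, 7, 6, 3, 3, 3, 3.
  17 → bin 1 (new)  [load 17/24]
  17 → bin 2 (new)  [load 17/24]
  13 → bin 3 (new)  [load 13/24]
  8 → bin 3  [load 21/24]
  8 → bin 4 (new)  [load 8/24]
  7 → bin 1  [load 24/24]
  6 → bin 2  [load 23/24]
  3 → bin 3  [load 24/24]
  3 → bin 4  [load 11/24]
  3 → bin 4  [load 14/24]
  3 → bin 4  [load 17/24]
4 bins opened.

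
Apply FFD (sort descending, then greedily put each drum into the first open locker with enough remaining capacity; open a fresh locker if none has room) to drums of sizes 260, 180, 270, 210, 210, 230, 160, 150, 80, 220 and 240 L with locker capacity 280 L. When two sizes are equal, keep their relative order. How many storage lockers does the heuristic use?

Sorted descending: 270, 260, 240, 230, 220, 210, 210, 180, 160, 150, 80.
  270 → locker 1 (new)  [load 270/280]
  260 → locker 2 (new)  [load 260/280]
  240 → locker 3 (new)  [load 240/280]
  230 → locker 4 (new)  [load 230/280]
  220 → locker 5 (new)  [load 220/280]
  210 → locker 6 (new)  [load 210/280]
  210 → locker 7 (new)  [load 210/280]
  180 → locker 8 (new)  [load 180/280]
  160 → locker 9 (new)  [load 160/280]
  150 → locker 10 (new)  [load 150/280]
  80 → locker 8  [load 260/280]
10 storage lockers opened.

10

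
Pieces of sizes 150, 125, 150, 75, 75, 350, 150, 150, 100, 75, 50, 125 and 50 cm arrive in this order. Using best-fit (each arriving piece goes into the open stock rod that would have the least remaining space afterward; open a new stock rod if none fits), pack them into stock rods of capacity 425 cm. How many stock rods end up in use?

4

  150 → stock rod 1 (new)  [load 150/425]
  125 → stock rod 1  [load 275/425]
  150 → stock rod 1  [load 425/425]
  75 → stock rod 2 (new)  [load 75/425]
  75 → stock rod 2  [load 150/425]
  350 → stock rod 3 (new)  [load 350/425]
  150 → stock rod 2  [load 300/425]
  150 → stock rod 4 (new)  [load 150/425]
  100 → stock rod 2  [load 400/425]
  75 → stock rod 3  [load 425/425]
  50 → stock rod 4  [load 200/425]
  125 → stock rod 4  [load 325/425]
  50 → stock rod 4  [load 375/425]
4 stock rods opened.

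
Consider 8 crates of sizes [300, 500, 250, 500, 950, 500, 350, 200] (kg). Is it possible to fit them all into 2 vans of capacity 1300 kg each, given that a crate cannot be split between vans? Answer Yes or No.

No

Total = 3550 kg; ⌈3550/1300⌉ = 3.
At least 3 vans are required, but only 2 are allowed.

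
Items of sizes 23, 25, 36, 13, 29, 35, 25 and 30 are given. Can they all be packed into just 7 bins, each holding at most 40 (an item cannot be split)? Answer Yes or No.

Yes

A valid assignment using 7 bins:
  bin 1: 36 = 36
  bin 2: 35 = 35
  bin 3: 30 = 30
  bin 4: 29 = 29
  bin 5: 25 + 13 = 38
  bin 6: 25 = 25
  bin 7: 23 = 23
Every load is within 40, so 7 bins suffice.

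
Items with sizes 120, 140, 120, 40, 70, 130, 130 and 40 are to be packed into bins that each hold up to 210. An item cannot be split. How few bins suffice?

Total = 140 + 130 + 130 + 120 + 120 + 70 + 40 + 40 = 790.
Lower bound: ⌈790/210⌉ = 4 bins.
Also, 5 items each exceed 105, and no two of those can share a bin, so at least 5 bins are needed.
A packing using 5 bins:
  bin 1: 140 + 70 = 210
  bin 2: 130 + 40 + 40 = 210
  bin 3: 130 = 130
  bin 4: 120 = 120
  bin 5: 120 = 120
This matches the lower bound, so 5 is optimal.

5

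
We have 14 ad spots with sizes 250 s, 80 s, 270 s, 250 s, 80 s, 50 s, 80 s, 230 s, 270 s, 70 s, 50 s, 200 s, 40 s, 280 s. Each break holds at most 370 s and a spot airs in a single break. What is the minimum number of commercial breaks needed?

7

Total = 280 + 270 + 270 + 250 + 250 + 230 + 200 + 80 + 80 + 80 + 70 + 50 + 50 + 40 = 2200 s.
Lower bound: ⌈2200/370⌉ = 6 commercial breaks.
Also, 7 ad spots each exceed 185 s, and no two of those can share a break, so at least 7 commercial breaks are needed.
A packing using 7 commercial breaks:
  break 1: 280 + 80 = 360
  break 2: 270 + 80 = 350
  break 3: 270 + 80 = 350
  break 4: 250 + 70 + 50 = 370
  break 5: 250 + 50 + 40 = 340
  break 6: 230 = 230
  break 7: 200 = 200
This matches the lower bound, so 7 is optimal.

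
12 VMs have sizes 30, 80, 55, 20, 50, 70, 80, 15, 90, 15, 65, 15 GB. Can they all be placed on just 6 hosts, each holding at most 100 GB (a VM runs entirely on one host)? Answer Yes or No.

Total = 585 GB; ⌈585/100⌉ = 6.
The bound of 6 does not rule out 6, but exhaustive search shows no assignment into 6 hosts of capacity 100 GB exists — the minimum is 7.

No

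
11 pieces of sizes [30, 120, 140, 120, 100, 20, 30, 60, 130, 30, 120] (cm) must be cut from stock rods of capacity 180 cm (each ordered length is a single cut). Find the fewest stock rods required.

Total = 140 + 130 + 120 + 120 + 120 + 100 + 60 + 30 + 30 + 30 + 20 = 900 cm.
Lower bound: ⌈900/180⌉ = 5 stock rods.
Also, 6 pieces each exceed 90 cm, and no two of those can share a stock rod, so at least 6 stock rods are needed.
A packing using 6 stock rods:
  stock rod 1: 140 + 30 = 170
  stock rod 2: 130 + 30 + 20 = 180
  stock rod 3: 120 + 60 = 180
  stock rod 4: 120 + 30 = 150
  stock rod 5: 120 = 120
  stock rod 6: 100 = 100
This matches the lower bound, so 6 is optimal.

6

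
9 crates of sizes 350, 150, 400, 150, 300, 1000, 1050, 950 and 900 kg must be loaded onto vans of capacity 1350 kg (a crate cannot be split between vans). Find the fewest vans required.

4

Total = 1050 + 1000 + 950 + 900 + 400 + 350 + 300 + 150 + 150 = 5250 kg.
Lower bound: ⌈5250/1350⌉ = 4 vans.
A packing using 4 vans:
  van 1: 1050 + 300 = 1350
  van 2: 1000 + 350 = 1350
  van 3: 950 + 400 = 1350
  van 4: 900 + 150 + 150 = 1200
This matches the lower bound, so 4 is optimal.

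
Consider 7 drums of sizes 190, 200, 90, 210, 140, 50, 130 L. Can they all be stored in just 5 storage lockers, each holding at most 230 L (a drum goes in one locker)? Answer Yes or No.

Yes

A valid assignment using 5 storage lockers:
  locker 1: 210 = 210
  locker 2: 200 = 200
  locker 3: 190 = 190
  locker 4: 140 + 90 = 230
  locker 5: 130 + 50 = 180
Every load is within 230 L, so 5 storage lockers suffice.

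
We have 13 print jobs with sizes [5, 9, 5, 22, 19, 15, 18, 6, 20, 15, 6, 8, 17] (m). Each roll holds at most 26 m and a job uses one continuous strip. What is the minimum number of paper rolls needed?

7

Total = 22 + 20 + 19 + 18 + 17 + 15 + 15 + 9 + 8 + 6 + 6 + 5 + 5 = 165 m.
Lower bound: ⌈165/26⌉ = 7 paper rolls.
A packing using 7 paper rolls:
  roll 1: 22 = 22
  roll 2: 20 + 6 = 26
  roll 3: 19 + 6 = 25
  roll 4: 18 + 8 = 26
  roll 5: 17 + 9 = 26
  roll 6: 15 + 5 + 5 = 25
  roll 7: 15 = 15
This matches the lower bound, so 7 is optimal.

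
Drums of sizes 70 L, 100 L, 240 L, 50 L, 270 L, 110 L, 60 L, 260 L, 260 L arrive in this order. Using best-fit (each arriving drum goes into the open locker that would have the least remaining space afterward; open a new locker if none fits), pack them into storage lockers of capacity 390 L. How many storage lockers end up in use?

5

  70 → locker 1 (new)  [load 70/390]
  100 → locker 1  [load 170/390]
  240 → locker 2 (new)  [load 240/390]
  50 → locker 2  [load 290/390]
  270 → locker 3 (new)  [load 270/390]
  110 → locker 3  [load 380/390]
  60 → locker 2  [load 350/390]
  260 → locker 4 (new)  [load 260/390]
  260 → locker 5 (new)  [load 260/390]
5 storage lockers opened.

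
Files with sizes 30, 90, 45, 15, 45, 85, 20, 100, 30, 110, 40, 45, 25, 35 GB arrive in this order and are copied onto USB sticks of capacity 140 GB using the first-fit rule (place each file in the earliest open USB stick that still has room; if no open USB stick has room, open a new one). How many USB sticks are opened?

  30 → USB stick 1 (new)  [load 30/140]
  90 → USB stick 1  [load 120/140]
  45 → USB stick 2 (new)  [load 45/140]
  15 → USB stick 1  [load 135/140]
  45 → USB stick 2  [load 90/140]
  85 → USB stick 3 (new)  [load 85/140]
  20 → USB stick 2  [load 110/140]
  100 → USB stick 4 (new)  [load 100/140]
  30 → USB stick 2  [load 140/140]
  110 → USB stick 5 (new)  [load 110/140]
  40 → USB stick 3  [load 125/140]
  45 → USB stick 6 (new)  [load 45/140]
  25 → USB stick 4  [load 125/140]
  35 → USB stick 6  [load 80/140]
6 USB sticks opened.

6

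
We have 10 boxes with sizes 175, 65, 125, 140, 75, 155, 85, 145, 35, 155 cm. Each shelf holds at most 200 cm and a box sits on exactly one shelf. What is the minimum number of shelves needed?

Total = 175 + 155 + 155 + 145 + 140 + 125 + 85 + 75 + 65 + 35 = 1155 cm.
Lower bound: ⌈1155/200⌉ = 6 shelves.
A packing using 7 shelves:
  shelf 1: 175 = 175
  shelf 2: 155 + 35 = 190
  shelf 3: 155 = 155
  shelf 4: 145 = 145
  shelf 5: 140 = 140
  shelf 6: 125 + 75 = 200
  shelf 7: 85 + 65 = 150
No arrangement into 6 shelves stays within capacity, so 7 is optimal.

7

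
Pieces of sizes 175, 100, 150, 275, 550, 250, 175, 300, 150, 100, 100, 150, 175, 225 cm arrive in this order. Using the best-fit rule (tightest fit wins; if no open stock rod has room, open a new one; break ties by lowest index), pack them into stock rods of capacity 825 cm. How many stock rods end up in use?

4

  175 → stock rod 1 (new)  [load 175/825]
  100 → stock rod 1  [load 275/825]
  150 → stock rod 1  [load 425/825]
  275 → stock rod 1  [load 700/825]
  550 → stock rod 2 (new)  [load 550/825]
  250 → stock rod 2  [load 800/825]
  175 → stock rod 3 (new)  [load 175/825]
  300 → stock rod 3  [load 475/825]
  150 → stock rod 3  [load 625/825]
  100 → stock rod 1  [load 800/825]
  100 → stock rod 3  [load 725/825]
  150 → stock rod 4 (new)  [load 150/825]
  175 → stock rod 4  [load 325/825]
  225 → stock rod 4  [load 550/825]
4 stock rods opened.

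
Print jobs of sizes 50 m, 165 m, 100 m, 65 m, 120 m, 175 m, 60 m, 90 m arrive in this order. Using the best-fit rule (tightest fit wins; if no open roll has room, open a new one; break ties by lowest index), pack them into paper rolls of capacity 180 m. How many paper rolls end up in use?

5

  50 → roll 1 (new)  [load 50/180]
  165 → roll 2 (new)  [load 165/180]
  100 → roll 1  [load 150/180]
  65 → roll 3 (new)  [load 65/180]
  120 → roll 4 (new)  [load 120/180]
  175 → roll 5 (new)  [load 175/180]
  60 → roll 4  [load 180/180]
  90 → roll 3  [load 155/180]
5 paper rolls opened.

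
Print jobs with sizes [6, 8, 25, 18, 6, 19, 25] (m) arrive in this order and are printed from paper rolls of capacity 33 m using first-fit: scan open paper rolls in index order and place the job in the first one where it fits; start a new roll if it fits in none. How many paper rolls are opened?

  6 → roll 1 (new)  [load 6/33]
  8 → roll 1  [load 14/33]
  25 → roll 2 (new)  [load 25/33]
  18 → roll 1  [load 32/33]
  6 → roll 2  [load 31/33]
  19 → roll 3 (new)  [load 19/33]
  25 → roll 4 (new)  [load 25/33]
4 paper rolls opened.

4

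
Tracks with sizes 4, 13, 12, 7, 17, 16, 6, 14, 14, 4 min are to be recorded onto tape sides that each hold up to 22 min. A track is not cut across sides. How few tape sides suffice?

6

Total = 17 + 16 + 14 + 14 + 13 + 12 + 7 + 6 + 4 + 4 = 107 min.
Lower bound: ⌈107/22⌉ = 5 tape sides.
Also, 6 tracks each exceed 11 min, and no two of those can share a side, so at least 6 tape sides are needed.
A packing using 6 tape sides:
  side 1: 17 + 4 = 21
  side 2: 16 + 6 = 22
  side 3: 14 + 7 = 21
  side 4: 14 + 4 = 18
  side 5: 13 = 13
  side 6: 12 = 12
This matches the lower bound, so 6 is optimal.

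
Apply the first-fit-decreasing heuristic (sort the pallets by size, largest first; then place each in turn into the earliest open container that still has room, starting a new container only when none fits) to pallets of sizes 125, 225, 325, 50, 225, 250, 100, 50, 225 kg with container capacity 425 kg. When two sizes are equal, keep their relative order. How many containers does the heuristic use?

Sorted descending: 325, 250, 225, 225, 225, 125, 100, 50, 50.
  325 → container 1 (new)  [load 325/425]
  250 → container 2 (new)  [load 250/425]
  225 → container 3 (new)  [load 225/425]
  225 → container 4 (new)  [load 225/425]
  225 → container 5 (new)  [load 225/425]
  125 → container 2  [load 375/425]
  100 → container 1  [load 425/425]
  50 → container 2  [load 425/425]
  50 → container 3  [load 275/425]
5 containers opened.

5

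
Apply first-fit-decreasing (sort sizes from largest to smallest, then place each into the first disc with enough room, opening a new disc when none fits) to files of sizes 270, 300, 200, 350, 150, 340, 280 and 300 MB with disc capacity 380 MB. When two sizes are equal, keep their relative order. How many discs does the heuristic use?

Sorted descending: 350, 340, 300, 300, 280, 270, 200, 150.
  350 → disc 1 (new)  [load 350/380]
  340 → disc 2 (new)  [load 340/380]
  300 → disc 3 (new)  [load 300/380]
  300 → disc 4 (new)  [load 300/380]
  280 → disc 5 (new)  [load 280/380]
  270 → disc 6 (new)  [load 270/380]
  200 → disc 7 (new)  [load 200/380]
  150 → disc 7  [load 350/380]
7 discs opened.

7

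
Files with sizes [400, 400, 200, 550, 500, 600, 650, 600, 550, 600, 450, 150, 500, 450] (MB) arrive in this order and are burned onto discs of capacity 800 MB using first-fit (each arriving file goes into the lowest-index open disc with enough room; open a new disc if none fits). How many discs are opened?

11

  400 → disc 1 (new)  [load 400/800]
  400 → disc 1  [load 800/800]
  200 → disc 2 (new)  [load 200/800]
  550 → disc 2  [load 750/800]
  500 → disc 3 (new)  [load 500/800]
  600 → disc 4 (new)  [load 600/800]
  650 → disc 5 (new)  [load 650/800]
  600 → disc 6 (new)  [load 600/800]
  550 → disc 7 (new)  [load 550/800]
  600 → disc 8 (new)  [load 600/800]
  450 → disc 9 (new)  [load 450/800]
  150 → disc 3  [load 650/800]
  500 → disc 10 (new)  [load 500/800]
  450 → disc 11 (new)  [load 450/800]
11 discs opened.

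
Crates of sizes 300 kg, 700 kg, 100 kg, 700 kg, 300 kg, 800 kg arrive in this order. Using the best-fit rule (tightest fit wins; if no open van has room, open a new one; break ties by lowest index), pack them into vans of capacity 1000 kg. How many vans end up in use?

  300 → van 1 (new)  [load 300/1000]
  700 → van 1  [load 1000/1000]
  100 → van 2 (new)  [load 100/1000]
  700 → van 2  [load 800/1000]
  300 → van 3 (new)  [load 300/1000]
  800 → van 4 (new)  [load 800/1000]
4 vans opened.

4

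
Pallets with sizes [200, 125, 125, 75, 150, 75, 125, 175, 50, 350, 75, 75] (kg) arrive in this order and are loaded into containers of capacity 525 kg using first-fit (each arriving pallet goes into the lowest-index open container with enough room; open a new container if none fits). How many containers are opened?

  200 → container 1 (new)  [load 200/525]
  125 → container 1  [load 325/525]
  125 → container 1  [load 450/525]
  75 → container 1  [load 525/525]
  150 → container 2 (new)  [load 150/525]
  75 → container 2  [load 225/525]
  125 → container 2  [load 350/525]
  175 → container 2  [load 525/525]
  50 → container 3 (new)  [load 50/525]
  350 → container 3  [load 400/525]
  75 → container 3  [load 475/525]
  75 → container 4 (new)  [load 75/525]
4 containers opened.

4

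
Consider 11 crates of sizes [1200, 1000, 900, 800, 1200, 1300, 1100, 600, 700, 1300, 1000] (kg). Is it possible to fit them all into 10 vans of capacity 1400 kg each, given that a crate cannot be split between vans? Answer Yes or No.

A valid assignment using 10 vans:
  van 1: 1300 = 1300
  van 2: 1300 = 1300
  van 3: 1200 = 1200
  van 4: 1200 = 1200
  van 5: 1100 = 1100
  van 6: 1000 = 1000
  van 7: 1000 = 1000
  van 8: 900 = 900
  van 9: 800 + 600 = 1400
  van 10: 700 = 700
Every load is within 1400 kg, so 10 vans suffice.

Yes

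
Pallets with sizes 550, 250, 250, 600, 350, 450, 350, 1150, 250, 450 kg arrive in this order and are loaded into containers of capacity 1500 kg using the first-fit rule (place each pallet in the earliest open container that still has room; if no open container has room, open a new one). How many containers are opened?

4

  550 → container 1 (new)  [load 550/1500]
  250 → container 1  [load 800/1500]
  250 → container 1  [load 1050/1500]
  600 → container 2 (new)  [load 600/1500]
  350 → container 1  [load 1400/1500]
  450 → container 2  [load 1050/1500]
  350 → container 2  [load 1400/1500]
  1150 → container 3 (new)  [load 1150/1500]
  250 → container 3  [load 1400/1500]
  450 → container 4 (new)  [load 450/1500]
4 containers opened.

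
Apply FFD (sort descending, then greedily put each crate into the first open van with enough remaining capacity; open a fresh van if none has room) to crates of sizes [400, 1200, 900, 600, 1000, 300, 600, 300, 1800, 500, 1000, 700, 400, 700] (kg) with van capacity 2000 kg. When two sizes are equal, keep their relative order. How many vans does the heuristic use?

Sorted descending: 1800, 1200, 1000, 1000, 900, 700, 700, 600, 600, 500, 400, 400, 300, 300.
  1800 → van 1 (new)  [load 1800/2000]
  1200 → van 2 (new)  [load 1200/2000]
  1000 → van 3 (new)  [load 1000/2000]
  1000 → van 3  [load 2000/2000]
  900 → van 4 (new)  [load 900/2000]
  700 → van 2  [load 1900/2000]
  700 → van 4  [load 1600/2000]
  600 → van 5 (new)  [load 600/2000]
  600 → van 5  [load 1200/2000]
  500 → van 5  [load 1700/2000]
  400 → van 4  [load 2000/2000]
  400 → van 6 (new)  [load 400/2000]
  300 → van 5  [load 2000/2000]
  300 → van 6  [load 700/2000]
6 vans opened.

6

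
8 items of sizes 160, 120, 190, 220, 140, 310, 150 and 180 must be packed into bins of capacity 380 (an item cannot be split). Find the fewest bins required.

5

Total = 310 + 220 + 190 + 180 + 160 + 150 + 140 + 120 = 1470.
Lower bound: ⌈1470/380⌉ = 4 bins.
A packing using 5 bins:
  bin 1: 310 = 310
  bin 2: 220 + 160 = 380
  bin 3: 190 + 180 = 370
  bin 4: 150 + 140 = 290
  bin 5: 120 = 120
No arrangement into 4 bins stays within capacity, so 5 is optimal.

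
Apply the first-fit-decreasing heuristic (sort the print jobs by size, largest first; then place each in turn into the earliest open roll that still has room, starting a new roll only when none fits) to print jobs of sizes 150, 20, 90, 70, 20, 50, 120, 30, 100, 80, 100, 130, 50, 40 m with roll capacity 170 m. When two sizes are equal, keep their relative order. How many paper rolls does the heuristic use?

Sorted descending: 150, 130, 120, 100, 100, 90, 80, 70, 50, 50, 40, 30, 20, 20.
  150 → roll 1 (new)  [load 150/170]
  130 → roll 2 (new)  [load 130/170]
  120 → roll 3 (new)  [load 120/170]
  100 → roll 4 (new)  [load 100/170]
  100 → roll 5 (new)  [load 100/170]
  90 → roll 6 (new)  [load 90/170]
  80 → roll 6  [load 170/170]
  70 → roll 4  [load 170/170]
  50 → roll 3  [load 170/170]
  50 → roll 5  [load 150/170]
  40 → roll 2  [load 170/170]
  30 → roll 7 (new)  [load 30/170]
  20 → roll 1  [load 170/170]
  20 → roll 5  [load 170/170]
7 paper rolls opened.

7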